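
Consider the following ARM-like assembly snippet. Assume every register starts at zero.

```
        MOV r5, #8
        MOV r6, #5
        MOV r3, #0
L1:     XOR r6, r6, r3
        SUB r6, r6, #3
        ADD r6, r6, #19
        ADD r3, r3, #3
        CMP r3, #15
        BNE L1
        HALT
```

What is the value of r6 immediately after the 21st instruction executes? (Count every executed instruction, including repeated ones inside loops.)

r5=8
r6=5
r3=0
r6=5^0=5
r6=5-3=2
r6=2+19=21
r3=0+3=3
CMP r3, #15  (cmp 3,15)
BNE L1: taken
r6=21^3=22
r6=22-3=19
r6=19+19=38
r3=3+3=6
CMP r3, #15  (cmp 6,15)
BNE L1: taken
r6=38^6=32
r6=32-3=29
r6=29+19=48
r3=6+3=9
CMP r3, #15  (cmp 9,15)
BNE L1: taken
After step 21: r6 = 48.

48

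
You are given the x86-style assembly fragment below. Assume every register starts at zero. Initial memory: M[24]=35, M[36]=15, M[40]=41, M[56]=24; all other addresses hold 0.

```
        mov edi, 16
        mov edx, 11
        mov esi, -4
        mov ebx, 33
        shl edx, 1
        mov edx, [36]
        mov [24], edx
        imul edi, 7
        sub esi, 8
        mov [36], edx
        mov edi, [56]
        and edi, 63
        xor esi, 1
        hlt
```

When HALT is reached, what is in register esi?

after mov edi, 16: edi=16
after mov edx, 11: edx=11
after mov esi, -4: esi=-4
after mov ebx, 33: ebx=33
after shl edx, 1: edx=11<<1=22
after mov edx, [36]: edx=M[36]=15
mov [24], edx → M[24]=15
after imul edi, 7: edi=16*7=112
after sub esi, 8: esi=(-4)-8=-12
mov [36], edx → M[36]=15
after mov edi, [56]: edi=M[56]=24
after and edi, 63: edi=24&63=24
after xor esi, 1: esi=(-12)^1=-11
halt.

-11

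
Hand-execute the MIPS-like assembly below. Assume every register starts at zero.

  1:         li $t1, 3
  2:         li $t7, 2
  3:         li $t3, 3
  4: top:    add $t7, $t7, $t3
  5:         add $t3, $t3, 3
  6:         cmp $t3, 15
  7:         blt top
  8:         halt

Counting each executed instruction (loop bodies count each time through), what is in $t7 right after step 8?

$t1=3
$t7=2
$t3=3
$t7=2+3=5
$t3=3+3=6
cmp $t3, 15  (cmp 6,15)
blt top: taken
$t7=5+6=11
After step 8: $t7 = 11.

11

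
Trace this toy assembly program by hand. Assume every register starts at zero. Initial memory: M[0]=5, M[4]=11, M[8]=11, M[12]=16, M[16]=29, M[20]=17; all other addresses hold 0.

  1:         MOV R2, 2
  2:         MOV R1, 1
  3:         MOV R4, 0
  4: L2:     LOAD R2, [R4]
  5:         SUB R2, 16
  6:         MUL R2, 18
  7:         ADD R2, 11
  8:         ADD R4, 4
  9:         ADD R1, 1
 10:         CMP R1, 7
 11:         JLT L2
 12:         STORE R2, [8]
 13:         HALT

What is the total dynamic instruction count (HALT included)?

53

MOV R2, 2 → R2=2
MOV R1, 1 → R1=1
MOV R4, 0 → R4=0
LOAD R2, [R4] → R2=M[0]=5
SUB R2, 16 → R2=5-16=-11
MUL R2, 18 → R2=(-11)*18=-198
ADD R2, 11 → R2=(-198)+11=-187
ADD R4, 4 → R4=0+4=4
ADD R1, 1 → R1=1+1=2
CMP R1, 7  (cmp 2,7)
JLT L2: taken
LOAD R2, [R4] → R2=M[4]=11
SUB R2, 16 → R2=11-16=-5
MUL R2, 18 → R2=(-5)*18=-90
ADD R2, 11 → R2=(-90)+11=-79
ADD R4, 4 → R4=4+4=8
ADD R1, 1 → R1=2+1=3
CMP R1, 7  (cmp 3,7)
JLT L2: taken
LOAD R2, [R4] → R2=M[8]=11
SUB R2, 16 → R2=11-16=-5
MUL R2, 18 → R2=(-5)*18=-90
ADD R2, 11 → R2=(-90)+11=-79
ADD R4, 4 → R4=8+4=12
ADD R1, 1 → R1=3+1=4
CMP R1, 7  (cmp 4,7)
JLT L2: taken
LOAD R2, [R4] → R2=M[12]=16
SUB R2, 16 → R2=16-16=0
MUL R2, 18 → R2=0*18=0
ADD R2, 11 → R2=0+11=11
ADD R4, 4 → R4=12+4=16
ADD R1, 1 → R1=4+1=5
CMP R1, 7  (cmp 5,7)
JLT L2: taken
LOAD R2, [R4] → R2=M[16]=29
SUB R2, 16 → R2=29-16=13
MUL R2, 18 → R2=13*18=234
ADD R2, 11 → R2=234+11=245
ADD R4, 4 → R4=16+4=20
ADD R1, 1 → R1=5+1=6
CMP R1, 7  (cmp 6,7)
JLT L2: taken
LOAD R2, [R4] → R2=M[20]=17
SUB R2, 16 → R2=17-16=1
MUL R2, 18 → R2=1*18=18
ADD R2, 11 → R2=18+11=29
ADD R4, 4 → R4=20+4=24
ADD R1, 1 → R1=6+1=7
CMP R1, 7  (cmp 7,7)
JLT L2: not taken
STORE R2, [8] → M[8]=29
halt.
Total executed instructions: 53.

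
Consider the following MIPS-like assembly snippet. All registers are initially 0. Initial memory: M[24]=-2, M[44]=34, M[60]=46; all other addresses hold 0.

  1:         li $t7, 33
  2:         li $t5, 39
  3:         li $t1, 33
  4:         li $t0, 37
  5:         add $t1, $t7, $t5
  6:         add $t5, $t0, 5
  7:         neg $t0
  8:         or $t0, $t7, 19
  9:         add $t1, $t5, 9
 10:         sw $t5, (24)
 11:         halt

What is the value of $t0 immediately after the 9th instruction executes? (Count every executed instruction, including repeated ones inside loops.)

51

li $t7, 33 → $t7=33
li $t5, 39 → $t5=39
li $t1, 33 → $t1=33
li $t0, 37 → $t0=37
add $t1, $t7, $t5 → $t1=33+39=72
add $t5, $t0, 5 → $t5=37+5=42
neg $t0 → $t0=-(37)=-37
or $t0, $t7, 19 → $t0=33|19=51
add $t1, $t5, 9 → $t1=42+9=51
After step 9: $t0 = 51.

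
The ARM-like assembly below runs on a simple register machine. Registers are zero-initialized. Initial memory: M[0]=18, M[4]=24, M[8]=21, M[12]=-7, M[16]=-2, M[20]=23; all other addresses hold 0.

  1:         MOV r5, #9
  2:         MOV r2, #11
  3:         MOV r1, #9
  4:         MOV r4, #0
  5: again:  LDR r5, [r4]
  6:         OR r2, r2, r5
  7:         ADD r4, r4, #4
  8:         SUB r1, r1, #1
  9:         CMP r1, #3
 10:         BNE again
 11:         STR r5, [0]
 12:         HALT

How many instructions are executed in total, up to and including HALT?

42

r5=9
r2=11
r1=9
r4=0
r5=M[0]=18
r2=11|18=27
r4=0+4=4
r1=9-1=8
CMP r1, #3  (cmp 8,3)
BNE again: taken
r5=M[4]=24
r2=27|24=27
r4=4+4=8
r1=8-1=7
CMP r1, #3  (cmp 7,3)
BNE again: taken
r5=M[8]=21
r2=27|21=31
r4=8+4=12
r1=7-1=6
CMP r1, #3  (cmp 6,3)
BNE again: taken
r5=M[12]=-7
r2=31|(-7)=-1
r4=12+4=16
r1=6-1=5
CMP r1, #3  (cmp 5,3)
BNE again: taken
r5=M[16]=-2
r2=(-1)|(-2)=-1
r4=16+4=20
r1=5-1=4
CMP r1, #3  (cmp 4,3)
BNE again: taken
r5=M[20]=23
r2=(-1)|23=-1
r4=20+4=24
r1=4-1=3
CMP r1, #3  (cmp 3,3)
BNE again: not taken
STR r5, [0] → M[0]=23
halt.
Total executed instructions: 42.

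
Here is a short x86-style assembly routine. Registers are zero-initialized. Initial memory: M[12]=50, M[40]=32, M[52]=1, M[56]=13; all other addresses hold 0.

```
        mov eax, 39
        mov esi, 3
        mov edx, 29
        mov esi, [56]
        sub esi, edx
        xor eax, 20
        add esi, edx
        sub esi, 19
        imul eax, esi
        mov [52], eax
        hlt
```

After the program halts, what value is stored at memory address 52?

-306

after mov eax, 39: eax=39
after mov esi, 3: esi=3
after mov edx, 29: edx=29
after mov esi, [56]: esi=M[56]=13
after sub esi, edx: esi=13-29=-16
after xor eax, 20: eax=39^20=51
after add esi, edx: esi=(-16)+29=13
after sub esi, 19: esi=13-19=-6
after imul eax, esi: eax=51*(-6)=-306
mov [52], eax → M[52]=-306
halt.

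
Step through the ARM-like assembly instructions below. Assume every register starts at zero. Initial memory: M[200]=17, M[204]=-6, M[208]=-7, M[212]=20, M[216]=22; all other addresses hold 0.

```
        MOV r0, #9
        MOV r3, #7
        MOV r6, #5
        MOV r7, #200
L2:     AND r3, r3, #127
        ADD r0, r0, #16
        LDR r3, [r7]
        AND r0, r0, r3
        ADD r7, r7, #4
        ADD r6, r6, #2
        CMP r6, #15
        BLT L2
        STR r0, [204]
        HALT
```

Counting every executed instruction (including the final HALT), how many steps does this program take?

after MOV r0, #9: r0=9
after MOV r3, #7: r3=7
after MOV r6, #5: r6=5
after MOV r7, #200: r7=200
after AND r3, r3, #127: r3=7&127=7
after ADD r0, r0, #16: r0=9+16=25
after LDR r3, [r7]: r3=M[200]=17
after AND r0, r0, r3: r0=25&17=17
after ADD r7, r7, #4: r7=200+4=204
after ADD r6, r6, #2: r6=5+2=7
CMP r6, #15  (cmp 7,15)
BLT L2: taken
after AND r3, r3, #127: r3=17&127=17
after ADD r0, r0, #16: r0=17+16=33
after LDR r3, [r7]: r3=M[204]=-6
after AND r0, r0, r3: r0=33&(-6)=32
after ADD r7, r7, #4: r7=204+4=208
after ADD r6, r6, #2: r6=7+2=9
CMP r6, #15  (cmp 9,15)
BLT L2: taken
after AND r3, r3, #127: r3=(-6)&127=122
after ADD r0, r0, #16: r0=32+16=48
after LDR r3, [r7]: r3=M[208]=-7
after AND r0, r0, r3: r0=48&(-7)=48
after ADD r7, r7, #4: r7=208+4=212
after ADD r6, r6, #2: r6=9+2=11
CMP r6, #15  (cmp 11,15)
BLT L2: taken
after AND r3, r3, #127: r3=(-7)&127=121
after ADD r0, r0, #16: r0=48+16=64
after LDR r3, [r7]: r3=M[212]=20
after AND r0, r0, r3: r0=64&20=0
after ADD r7, r7, #4: r7=212+4=216
after ADD r6, r6, #2: r6=11+2=13
CMP r6, #15  (cmp 13,15)
BLT L2: taken
after AND r3, r3, #127: r3=20&127=20
after ADD r0, r0, #16: r0=0+16=16
after LDR r3, [r7]: r3=M[216]=22
after AND r0, r0, r3: r0=16&22=16
after ADD r7, r7, #4: r7=216+4=220
after ADD r6, r6, #2: r6=13+2=15
CMP r6, #15  (cmp 15,15)
BLT L2: not taken
STR r0, [204] → M[204]=16
halt.
Total executed instructions: 46.

46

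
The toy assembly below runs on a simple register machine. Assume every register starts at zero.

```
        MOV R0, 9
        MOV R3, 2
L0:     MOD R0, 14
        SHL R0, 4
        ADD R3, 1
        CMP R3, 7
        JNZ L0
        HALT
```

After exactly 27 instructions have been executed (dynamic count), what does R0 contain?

after MOV R0, 9: R0=9
after MOV R3, 2: R3=2
after MOD R0, 14: R0=9%14=9
after SHL R0, 4: R0=9<<4=144
after ADD R3, 1: R3=2+1=3
CMP R3, 7  (cmp 3,7)
JNZ L0: taken
after MOD R0, 14: R0=144%14=4
after SHL R0, 4: R0=4<<4=64
after ADD R3, 1: R3=3+1=4
CMP R3, 7  (cmp 4,7)
JNZ L0: taken
after MOD R0, 14: R0=64%14=8
after SHL R0, 4: R0=8<<4=128
after ADD R3, 1: R3=4+1=5
CMP R3, 7  (cmp 5,7)
JNZ L0: taken
after MOD R0, 14: R0=128%14=2
after SHL R0, 4: R0=2<<4=32
after ADD R3, 1: R3=5+1=6
CMP R3, 7  (cmp 6,7)
JNZ L0: taken
after MOD R0, 14: R0=32%14=4
after SHL R0, 4: R0=4<<4=64
after ADD R3, 1: R3=6+1=7
CMP R3, 7  (cmp 7,7)
JNZ L0: not taken
After step 27: R0 = 64.

64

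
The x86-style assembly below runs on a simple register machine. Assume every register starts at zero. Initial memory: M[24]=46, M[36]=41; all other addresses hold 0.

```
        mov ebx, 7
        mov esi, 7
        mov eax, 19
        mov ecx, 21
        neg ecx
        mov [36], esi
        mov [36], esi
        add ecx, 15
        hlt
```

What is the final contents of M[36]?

after mov ebx, 7: ebx=7
after mov esi, 7: esi=7
after mov eax, 19: eax=19
after mov ecx, 21: ecx=21
after neg ecx: ecx=-(21)=-21
mov [36], esi → M[36]=7
mov [36], esi → M[36]=7
after add ecx, 15: ecx=(-21)+15=-6
halt.

7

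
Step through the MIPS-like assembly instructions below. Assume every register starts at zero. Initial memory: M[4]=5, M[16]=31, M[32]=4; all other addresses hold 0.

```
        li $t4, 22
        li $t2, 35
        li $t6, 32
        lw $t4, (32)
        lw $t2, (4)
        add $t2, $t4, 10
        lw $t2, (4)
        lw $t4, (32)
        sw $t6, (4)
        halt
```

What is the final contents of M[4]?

32

li $t4, 22 → $t4=22
li $t2, 35 → $t2=35
li $t6, 32 → $t6=32
lw $t4, (32) → $t4=M[32]=4
lw $t2, (4) → $t2=M[4]=5
add $t2, $t4, 10 → $t2=4+10=14
lw $t2, (4) → $t2=M[4]=5
lw $t4, (32) → $t4=M[32]=4
sw $t6, (4) → M[4]=32
halt.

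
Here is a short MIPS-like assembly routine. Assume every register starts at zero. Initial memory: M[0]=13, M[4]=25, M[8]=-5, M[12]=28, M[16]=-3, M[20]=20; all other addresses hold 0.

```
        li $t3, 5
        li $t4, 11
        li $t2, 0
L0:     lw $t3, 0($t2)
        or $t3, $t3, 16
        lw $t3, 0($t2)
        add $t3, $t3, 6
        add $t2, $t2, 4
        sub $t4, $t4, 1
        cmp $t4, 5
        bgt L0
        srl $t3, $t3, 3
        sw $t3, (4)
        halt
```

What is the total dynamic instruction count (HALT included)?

li $t3, 5 → $t3=5
li $t4, 11 → $t4=11
li $t2, 0 → $t2=0
lw $t3, 0($t2) → $t3=M[0]=13
or $t3, $t3, 16 → $t3=13|16=29
lw $t3, 0($t2) → $t3=M[0]=13
add $t3, $t3, 6 → $t3=13+6=19
add $t2, $t2, 4 → $t2=0+4=4
sub $t4, $t4, 1 → $t4=11-1=10
cmp $t4, 5  (cmp 10,5)
bgt L0: taken
lw $t3, 0($t2) → $t3=M[4]=25
or $t3, $t3, 16 → $t3=25|16=25
lw $t3, 0($t2) → $t3=M[4]=25
add $t3, $t3, 6 → $t3=25+6=31
add $t2, $t2, 4 → $t2=4+4=8
sub $t4, $t4, 1 → $t4=10-1=9
cmp $t4, 5  (cmp 9,5)
bgt L0: taken
lw $t3, 0($t2) → $t3=M[8]=-5
or $t3, $t3, 16 → $t3=(-5)|16=-5
lw $t3, 0($t2) → $t3=M[8]=-5
add $t3, $t3, 6 → $t3=(-5)+6=1
add $t2, $t2, 4 → $t2=8+4=12
sub $t4, $t4, 1 → $t4=9-1=8
cmp $t4, 5  (cmp 8,5)
bgt L0: taken
lw $t3, 0($t2) → $t3=M[12]=28
or $t3, $t3, 16 → $t3=28|16=28
lw $t3, 0($t2) → $t3=M[12]=28
add $t3, $t3, 6 → $t3=28+6=34
add $t2, $t2, 4 → $t2=12+4=16
sub $t4, $t4, 1 → $t4=8-1=7
cmp $t4, 5  (cmp 7,5)
bgt L0: taken
lw $t3, 0($t2) → $t3=M[16]=-3
or $t3, $t3, 16 → $t3=(-3)|16=-3
lw $t3, 0($t2) → $t3=M[16]=-3
add $t3, $t3, 6 → $t3=(-3)+6=3
add $t2, $t2, 4 → $t2=16+4=20
sub $t4, $t4, 1 → $t4=7-1=6
cmp $t4, 5  (cmp 6,5)
bgt L0: taken
lw $t3, 0($t2) → $t3=M[20]=20
or $t3, $t3, 16 → $t3=20|16=20
lw $t3, 0($t2) → $t3=M[20]=20
add $t3, $t3, 6 → $t3=20+6=26
add $t2, $t2, 4 → $t2=20+4=24
sub $t4, $t4, 1 → $t4=6-1=5
cmp $t4, 5  (cmp 5,5)
bgt L0: not taken
srl $t3, $t3, 3 → $t3=26>>3=3
sw $t3, (4) → M[4]=3
halt.
Total executed instructions: 54.

54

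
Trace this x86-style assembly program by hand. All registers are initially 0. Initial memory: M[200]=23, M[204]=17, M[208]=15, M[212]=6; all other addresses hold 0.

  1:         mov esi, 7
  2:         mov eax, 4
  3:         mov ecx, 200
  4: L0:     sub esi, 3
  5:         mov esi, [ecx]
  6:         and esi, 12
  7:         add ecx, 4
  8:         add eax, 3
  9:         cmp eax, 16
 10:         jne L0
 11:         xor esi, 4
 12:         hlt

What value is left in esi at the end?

after mov esi, 7: esi=7
after mov eax, 4: eax=4
after mov ecx, 200: ecx=200
after sub esi, 3: esi=7-3=4
after mov esi, [ecx]: esi=M[200]=23
after and esi, 12: esi=23&12=4
after add ecx, 4: ecx=200+4=204
after add eax, 3: eax=4+3=7
cmp eax, 16  (cmp 7,16)
jne L0: taken
after sub esi, 3: esi=4-3=1
after mov esi, [ecx]: esi=M[204]=17
after and esi, 12: esi=17&12=0
after add ecx, 4: ecx=204+4=208
after add eax, 3: eax=7+3=10
cmp eax, 16  (cmp 10,16)
jne L0: taken
after sub esi, 3: esi=0-3=-3
after mov esi, [ecx]: esi=M[208]=15
after and esi, 12: esi=15&12=12
after add ecx, 4: ecx=208+4=212
after add eax, 3: eax=10+3=13
cmp eax, 16  (cmp 13,16)
jne L0: taken
after sub esi, 3: esi=12-3=9
after mov esi, [ecx]: esi=M[212]=6
after and esi, 12: esi=6&12=4
after add ecx, 4: ecx=212+4=216
after add eax, 3: eax=13+3=16
cmp eax, 16  (cmp 16,16)
jne L0: not taken
after xor esi, 4: esi=4^4=0
halt.

0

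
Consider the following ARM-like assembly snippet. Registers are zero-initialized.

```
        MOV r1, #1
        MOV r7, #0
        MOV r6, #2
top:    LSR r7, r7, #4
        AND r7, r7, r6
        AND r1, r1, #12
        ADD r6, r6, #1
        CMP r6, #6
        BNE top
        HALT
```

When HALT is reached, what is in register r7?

after MOV r1, #1: r1=1
after MOV r7, #0: r7=0
after MOV r6, #2: r6=2
after LSR r7, r7, #4: r7=0>>4=0
after AND r7, r7, r6: r7=0&2=0
after AND r1, r1, #12: r1=1&12=0
after ADD r6, r6, #1: r6=2+1=3
CMP r6, #6  (cmp 3,6)
BNE top: taken
after LSR r7, r7, #4: r7=0>>4=0
after AND r7, r7, r6: r7=0&3=0
after AND r1, r1, #12: r1=0&12=0
after ADD r6, r6, #1: r6=3+1=4
CMP r6, #6  (cmp 4,6)
BNE top: taken
after LSR r7, r7, #4: r7=0>>4=0
after AND r7, r7, r6: r7=0&4=0
after AND r1, r1, #12: r1=0&12=0
after ADD r6, r6, #1: r6=4+1=5
CMP r6, #6  (cmp 5,6)
BNE top: taken
after LSR r7, r7, #4: r7=0>>4=0
after AND r7, r7, r6: r7=0&5=0
after AND r1, r1, #12: r1=0&12=0
after ADD r6, r6, #1: r6=5+1=6
CMP r6, #6  (cmp 6,6)
BNE top: not taken
halt.

0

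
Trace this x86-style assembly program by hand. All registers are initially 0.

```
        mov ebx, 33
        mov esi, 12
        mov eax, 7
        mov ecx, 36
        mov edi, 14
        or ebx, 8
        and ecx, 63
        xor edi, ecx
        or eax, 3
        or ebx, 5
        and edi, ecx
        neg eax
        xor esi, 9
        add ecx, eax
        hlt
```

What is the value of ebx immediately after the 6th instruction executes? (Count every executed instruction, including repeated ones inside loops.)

after mov ebx, 33: ebx=33
after mov esi, 12: esi=12
after mov eax, 7: eax=7
after mov ecx, 36: ecx=36
after mov edi, 14: edi=14
after or ebx, 8: ebx=33|8=41
After step 6: ebx = 41.

41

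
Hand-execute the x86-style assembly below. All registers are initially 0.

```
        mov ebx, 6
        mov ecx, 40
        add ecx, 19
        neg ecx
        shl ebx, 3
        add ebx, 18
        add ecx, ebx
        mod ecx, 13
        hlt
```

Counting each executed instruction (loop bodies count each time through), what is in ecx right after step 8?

mov ebx, 6 → ebx=6
mov ecx, 40 → ecx=40
add ecx, 19 → ecx=40+19=59
neg ecx → ecx=-(59)=-59
shl ebx, 3 → ebx=6<<3=48
add ebx, 18 → ebx=48+18=66
add ecx, ebx → ecx=(-59)+66=7
mod ecx, 13 → ecx=7%13=7
After step 8: ecx = 7.

7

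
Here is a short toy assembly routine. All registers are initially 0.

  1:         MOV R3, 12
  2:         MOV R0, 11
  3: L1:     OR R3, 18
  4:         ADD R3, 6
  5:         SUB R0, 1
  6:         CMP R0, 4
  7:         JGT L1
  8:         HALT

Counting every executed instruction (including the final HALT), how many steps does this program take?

after MOV R3, 12: R3=12
after MOV R0, 11: R0=11
after OR R3, 18: R3=12|18=30
after ADD R3, 6: R3=30+6=36
after SUB R0, 1: R0=11-1=10
CMP R0, 4  (cmp 10,4)
JGT L1: taken
after OR R3, 18: R3=36|18=54
after ADD R3, 6: R3=54+6=60
after SUB R0, 1: R0=10-1=9
CMP R0, 4  (cmp 9,4)
JGT L1: taken
after OR R3, 18: R3=60|18=62
after ADD R3, 6: R3=62+6=68
after SUB R0, 1: R0=9-1=8
CMP R0, 4  (cmp 8,4)
JGT L1: taken
after OR R3, 18: R3=68|18=86
after ADD R3, 6: R3=86+6=92
after SUB R0, 1: R0=8-1=7
CMP R0, 4  (cmp 7,4)
JGT L1: taken
after OR R3, 18: R3=92|18=94
after ADD R3, 6: R3=94+6=100
after SUB R0, 1: R0=7-1=6
CMP R0, 4  (cmp 6,4)
JGT L1: taken
after OR R3, 18: R3=100|18=118
after ADD R3, 6: R3=118+6=124
after SUB R0, 1: R0=6-1=5
CMP R0, 4  (cmp 5,4)
JGT L1: taken
after OR R3, 18: R3=124|18=126
after ADD R3, 6: R3=126+6=132
after SUB R0, 1: R0=5-1=4
CMP R0, 4  (cmp 4,4)
JGT L1: not taken
halt.
Total executed instructions: 38.

38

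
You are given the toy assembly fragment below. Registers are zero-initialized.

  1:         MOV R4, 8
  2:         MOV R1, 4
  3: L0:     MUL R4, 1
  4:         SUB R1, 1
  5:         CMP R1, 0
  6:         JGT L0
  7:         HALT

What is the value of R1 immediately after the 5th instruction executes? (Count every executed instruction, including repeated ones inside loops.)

MOV R4, 8 → R4=8
MOV R1, 4 → R1=4
MUL R4, 1 → R4=8*1=8
SUB R1, 1 → R1=4-1=3
CMP R1, 0  (cmp 3,0)
After step 5: R1 = 3.

3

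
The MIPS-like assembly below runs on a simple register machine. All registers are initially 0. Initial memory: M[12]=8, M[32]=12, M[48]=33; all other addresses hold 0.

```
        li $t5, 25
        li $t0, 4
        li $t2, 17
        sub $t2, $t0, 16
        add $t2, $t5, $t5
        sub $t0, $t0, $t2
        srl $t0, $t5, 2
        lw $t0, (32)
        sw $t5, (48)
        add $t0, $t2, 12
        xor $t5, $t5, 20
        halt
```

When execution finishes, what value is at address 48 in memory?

25

after li $t5, 25: $t5=25
after li $t0, 4: $t0=4
after li $t2, 17: $t2=17
after sub $t2, $t0, 16: $t2=4-16=-12
after add $t2, $t5, $t5: $t2=25+25=50
after sub $t0, $t0, $t2: $t0=4-50=-46
after srl $t0, $t5, 2: $t0=25>>2=6
after lw $t0, (32): $t0=M[32]=12
sw $t5, (48) → M[48]=25
after add $t0, $t2, 12: $t0=50+12=62
after xor $t5, $t5, 20: $t5=25^20=13
halt.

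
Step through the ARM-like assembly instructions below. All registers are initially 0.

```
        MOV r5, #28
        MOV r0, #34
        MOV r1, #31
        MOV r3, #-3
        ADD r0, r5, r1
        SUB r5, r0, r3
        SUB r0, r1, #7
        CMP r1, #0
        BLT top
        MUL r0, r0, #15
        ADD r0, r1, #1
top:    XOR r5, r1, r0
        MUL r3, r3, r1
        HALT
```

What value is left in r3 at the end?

-93

after MOV r5, #28: r5=28
after MOV r0, #34: r0=34
after MOV r1, #31: r1=31
after MOV r3, #-3: r3=-3
after ADD r0, r5, r1: r0=28+31=59
after SUB r5, r0, r3: r5=59-(-3)=62
after SUB r0, r1, #7: r0=31-7=24
CMP r1, #0  (cmp 31,0)
BLT top: not taken
after MUL r0, r0, #15: r0=24*15=360
after ADD r0, r1, #1: r0=31+1=32
after XOR r5, r1, r0: r5=31^32=63
after MUL r3, r3, r1: r3=(-3)*31=-93
halt.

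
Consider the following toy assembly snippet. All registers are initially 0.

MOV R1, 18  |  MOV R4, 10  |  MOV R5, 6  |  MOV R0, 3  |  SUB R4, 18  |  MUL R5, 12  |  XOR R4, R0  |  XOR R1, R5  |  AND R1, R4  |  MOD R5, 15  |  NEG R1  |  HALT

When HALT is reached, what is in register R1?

MOV R1, 18 → R1=18
MOV R4, 10 → R4=10
MOV R5, 6 → R5=6
MOV R0, 3 → R0=3
SUB R4, 18 → R4=10-18=-8
MUL R5, 12 → R5=6*12=72
XOR R4, R0 → R4=(-8)^3=-5
XOR R1, R5 → R1=18^72=90
AND R1, R4 → R1=90&(-5)=90
MOD R5, 15 → R5=72%15=12
NEG R1 → R1=-(90)=-90
halt.

-90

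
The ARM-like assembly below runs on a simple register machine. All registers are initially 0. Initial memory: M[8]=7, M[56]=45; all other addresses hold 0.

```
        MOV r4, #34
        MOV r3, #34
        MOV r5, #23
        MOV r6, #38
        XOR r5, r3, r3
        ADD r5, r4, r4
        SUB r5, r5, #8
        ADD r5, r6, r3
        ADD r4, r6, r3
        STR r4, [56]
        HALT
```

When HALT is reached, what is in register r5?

after MOV r4, #34: r4=34
after MOV r3, #34: r3=34
after MOV r5, #23: r5=23
after MOV r6, #38: r6=38
after XOR r5, r3, r3: r5=34^34=0
after ADD r5, r4, r4: r5=34+34=68
after SUB r5, r5, #8: r5=68-8=60
after ADD r5, r6, r3: r5=38+34=72
after ADD r4, r6, r3: r4=38+34=72
STR r4, [56] → M[56]=72
halt.

72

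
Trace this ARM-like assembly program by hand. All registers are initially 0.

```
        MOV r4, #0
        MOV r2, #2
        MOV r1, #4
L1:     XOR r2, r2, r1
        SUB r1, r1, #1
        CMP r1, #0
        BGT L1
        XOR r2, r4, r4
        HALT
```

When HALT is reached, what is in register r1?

0

r4=0
r2=2
r1=4
r2=2^4=6
r1=4-1=3
CMP r1, #0  (cmp 3,0)
BGT L1: taken
r2=6^3=5
r1=3-1=2
CMP r1, #0  (cmp 2,0)
BGT L1: taken
r2=5^2=7
r1=2-1=1
CMP r1, #0  (cmp 1,0)
BGT L1: taken
r2=7^1=6
r1=1-1=0
CMP r1, #0  (cmp 0,0)
BGT L1: not taken
r2=0^0=0
halt.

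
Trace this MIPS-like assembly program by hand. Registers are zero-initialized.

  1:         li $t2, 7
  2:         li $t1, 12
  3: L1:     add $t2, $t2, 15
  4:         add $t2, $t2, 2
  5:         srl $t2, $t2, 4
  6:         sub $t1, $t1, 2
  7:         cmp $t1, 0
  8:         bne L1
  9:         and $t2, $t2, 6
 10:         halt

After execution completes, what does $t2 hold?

after li $t2, 7: $t2=7
after li $t1, 12: $t1=12
after add $t2, $t2, 15: $t2=7+15=22
after add $t2, $t2, 2: $t2=22+2=24
after srl $t2, $t2, 4: $t2=24>>4=1
after sub $t1, $t1, 2: $t1=12-2=10
cmp $t1, 0  (cmp 10,0)
bne L1: taken
after add $t2, $t2, 15: $t2=1+15=16
after add $t2, $t2, 2: $t2=16+2=18
after srl $t2, $t2, 4: $t2=18>>4=1
after sub $t1, $t1, 2: $t1=10-2=8
cmp $t1, 0  (cmp 8,0)
bne L1: taken
after add $t2, $t2, 15: $t2=1+15=16
after add $t2, $t2, 2: $t2=16+2=18
after srl $t2, $t2, 4: $t2=18>>4=1
after sub $t1, $t1, 2: $t1=8-2=6
cmp $t1, 0  (cmp 6,0)
bne L1: taken
after add $t2, $t2, 15: $t2=1+15=16
after add $t2, $t2, 2: $t2=16+2=18
after srl $t2, $t2, 4: $t2=18>>4=1
after sub $t1, $t1, 2: $t1=6-2=4
cmp $t1, 0  (cmp 4,0)
bne L1: taken
after add $t2, $t2, 15: $t2=1+15=16
after add $t2, $t2, 2: $t2=16+2=18
after srl $t2, $t2, 4: $t2=18>>4=1
after sub $t1, $t1, 2: $t1=4-2=2
cmp $t1, 0  (cmp 2,0)
bne L1: taken
after add $t2, $t2, 15: $t2=1+15=16
after add $t2, $t2, 2: $t2=16+2=18
after srl $t2, $t2, 4: $t2=18>>4=1
after sub $t1, $t1, 2: $t1=2-2=0
cmp $t1, 0  (cmp 0,0)
bne L1: not taken
after and $t2, $t2, 6: $t2=1&6=0
halt.

0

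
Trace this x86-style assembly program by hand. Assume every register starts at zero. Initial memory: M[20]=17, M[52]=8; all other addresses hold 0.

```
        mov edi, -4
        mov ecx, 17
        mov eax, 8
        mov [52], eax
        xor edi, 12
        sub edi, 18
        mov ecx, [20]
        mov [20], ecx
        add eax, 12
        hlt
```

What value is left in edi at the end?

edi=-4
ecx=17
eax=8
mov [52], eax → M[52]=8
edi=(-4)^12=-16
edi=(-16)-18=-34
ecx=M[20]=17
mov [20], ecx → M[20]=17
eax=8+12=20
halt.

-34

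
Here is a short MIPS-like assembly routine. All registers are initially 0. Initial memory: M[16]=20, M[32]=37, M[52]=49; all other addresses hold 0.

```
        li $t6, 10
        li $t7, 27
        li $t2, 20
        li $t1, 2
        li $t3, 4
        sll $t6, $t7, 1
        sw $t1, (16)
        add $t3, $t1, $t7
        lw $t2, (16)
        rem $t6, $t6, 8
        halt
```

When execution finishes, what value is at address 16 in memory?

2

li $t6, 10 → $t6=10
li $t7, 27 → $t7=27
li $t2, 20 → $t2=20
li $t1, 2 → $t1=2
li $t3, 4 → $t3=4
sll $t6, $t7, 1 → $t6=27<<1=54
sw $t1, (16) → M[16]=2
add $t3, $t1, $t7 → $t3=2+27=29
lw $t2, (16) → $t2=M[16]=2
rem $t6, $t6, 8 → $t6=54%8=6
halt.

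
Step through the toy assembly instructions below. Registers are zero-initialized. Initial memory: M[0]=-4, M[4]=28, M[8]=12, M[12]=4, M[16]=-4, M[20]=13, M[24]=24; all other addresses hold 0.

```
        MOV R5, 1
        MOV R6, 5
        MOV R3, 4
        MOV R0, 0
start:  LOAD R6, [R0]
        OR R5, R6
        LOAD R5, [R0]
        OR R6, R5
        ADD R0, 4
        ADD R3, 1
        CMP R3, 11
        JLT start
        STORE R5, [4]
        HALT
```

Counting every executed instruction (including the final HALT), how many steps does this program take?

R5=1
R6=5
R3=4
R0=0
R6=M[0]=-4
R5=1|(-4)=-3
R5=M[0]=-4
R6=(-4)|(-4)=-4
R0=0+4=4
R3=4+1=5
CMP R3, 11  (cmp 5,11)
JLT start: taken
R6=M[4]=28
R5=(-4)|28=-4
R5=M[4]=28
R6=28|28=28
R0=4+4=8
R3=5+1=6
CMP R3, 11  (cmp 6,11)
JLT start: taken
R6=M[8]=12
R5=28|12=28
R5=M[8]=12
R6=12|12=12
R0=8+4=12
R3=6+1=7
CMP R3, 11  (cmp 7,11)
JLT start: taken
R6=M[12]=4
R5=12|4=12
R5=M[12]=4
R6=4|4=4
R0=12+4=16
R3=7+1=8
CMP R3, 11  (cmp 8,11)
JLT start: taken
R6=M[16]=-4
R5=4|(-4)=-4
R5=M[16]=-4
R6=(-4)|(-4)=-4
R0=16+4=20
R3=8+1=9
CMP R3, 11  (cmp 9,11)
JLT start: taken
R6=M[20]=13
R5=(-4)|13=-3
R5=M[20]=13
R6=13|13=13
R0=20+4=24
R3=9+1=10
CMP R3, 11  (cmp 10,11)
JLT start: taken
R6=M[24]=24
R5=13|24=29
R5=M[24]=24
R6=24|24=24
R0=24+4=28
R3=10+1=11
CMP R3, 11  (cmp 11,11)
JLT start: not taken
STORE R5, [4] → M[4]=24
halt.
Total executed instructions: 62.

62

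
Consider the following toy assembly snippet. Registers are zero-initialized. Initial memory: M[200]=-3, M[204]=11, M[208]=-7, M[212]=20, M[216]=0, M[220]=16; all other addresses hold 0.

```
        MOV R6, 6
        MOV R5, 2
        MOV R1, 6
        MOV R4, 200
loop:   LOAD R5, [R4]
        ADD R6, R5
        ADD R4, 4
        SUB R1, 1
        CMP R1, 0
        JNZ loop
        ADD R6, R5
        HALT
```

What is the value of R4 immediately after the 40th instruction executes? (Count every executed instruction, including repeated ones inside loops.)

224

MOV R6, 6 → R6=6
MOV R5, 2 → R5=2
MOV R1, 6 → R1=6
MOV R4, 200 → R4=200
LOAD R5, [R4] → R5=M[200]=-3
ADD R6, R5 → R6=6+(-3)=3
ADD R4, 4 → R4=200+4=204
SUB R1, 1 → R1=6-1=5
CMP R1, 0  (cmp 5,0)
JNZ loop: taken
LOAD R5, [R4] → R5=M[204]=11
ADD R6, R5 → R6=3+11=14
ADD R4, 4 → R4=204+4=208
SUB R1, 1 → R1=5-1=4
CMP R1, 0  (cmp 4,0)
JNZ loop: taken
LOAD R5, [R4] → R5=M[208]=-7
ADD R6, R5 → R6=14+(-7)=7
ADD R4, 4 → R4=208+4=212
SUB R1, 1 → R1=4-1=3
CMP R1, 0  (cmp 3,0)
JNZ loop: taken
LOAD R5, [R4] → R5=M[212]=20
ADD R6, R5 → R6=7+20=27
ADD R4, 4 → R4=212+4=216
SUB R1, 1 → R1=3-1=2
CMP R1, 0  (cmp 2,0)
JNZ loop: taken
LOAD R5, [R4] → R5=M[216]=0
ADD R6, R5 → R6=27+0=27
ADD R4, 4 → R4=216+4=220
SUB R1, 1 → R1=2-1=1
CMP R1, 0  (cmp 1,0)
JNZ loop: taken
LOAD R5, [R4] → R5=M[220]=16
ADD R6, R5 → R6=27+16=43
ADD R4, 4 → R4=220+4=224
SUB R1, 1 → R1=1-1=0
CMP R1, 0  (cmp 0,0)
JNZ loop: not taken
After step 40: R4 = 224.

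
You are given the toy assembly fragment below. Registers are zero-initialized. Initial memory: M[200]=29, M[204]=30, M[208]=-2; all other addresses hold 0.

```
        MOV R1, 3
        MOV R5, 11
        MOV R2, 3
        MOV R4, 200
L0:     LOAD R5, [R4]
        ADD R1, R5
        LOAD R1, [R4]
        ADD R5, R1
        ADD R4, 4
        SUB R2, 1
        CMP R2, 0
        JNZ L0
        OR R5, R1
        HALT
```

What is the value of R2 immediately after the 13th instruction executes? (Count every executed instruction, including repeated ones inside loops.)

2

R1=3
R5=11
R2=3
R4=200
R5=M[200]=29
R1=3+29=32
R1=M[200]=29
R5=29+29=58
R4=200+4=204
R2=3-1=2
CMP R2, 0  (cmp 2,0)
JNZ L0: taken
R5=M[204]=30
After step 13: R2 = 2.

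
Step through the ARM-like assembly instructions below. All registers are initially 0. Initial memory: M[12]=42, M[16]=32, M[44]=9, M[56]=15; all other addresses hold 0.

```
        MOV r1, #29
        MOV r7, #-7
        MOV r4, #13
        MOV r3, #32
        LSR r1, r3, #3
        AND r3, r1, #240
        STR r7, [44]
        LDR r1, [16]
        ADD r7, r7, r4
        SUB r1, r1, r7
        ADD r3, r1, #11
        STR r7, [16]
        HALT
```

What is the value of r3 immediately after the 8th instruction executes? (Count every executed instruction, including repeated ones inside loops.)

0

r1=29
r7=-7
r4=13
r3=32
r1=32>>3=4
r3=4&240=0
STR r7, [44] → M[44]=-7
r1=M[16]=32
After step 8: r3 = 0.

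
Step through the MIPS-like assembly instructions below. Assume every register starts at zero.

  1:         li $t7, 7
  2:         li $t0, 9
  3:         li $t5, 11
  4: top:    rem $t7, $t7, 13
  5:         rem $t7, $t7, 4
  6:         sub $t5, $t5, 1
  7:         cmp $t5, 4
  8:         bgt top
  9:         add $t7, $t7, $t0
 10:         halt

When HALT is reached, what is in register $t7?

12

li $t7, 7 → $t7=7
li $t0, 9 → $t0=9
li $t5, 11 → $t5=11
rem $t7, $t7, 13 → $t7=7%13=7
rem $t7, $t7, 4 → $t7=7%4=3
sub $t5, $t5, 1 → $t5=11-1=10
cmp $t5, 4  (cmp 10,4)
bgt top: taken
rem $t7, $t7, 13 → $t7=3%13=3
rem $t7, $t7, 4 → $t7=3%4=3
sub $t5, $t5, 1 → $t5=10-1=9
cmp $t5, 4  (cmp 9,4)
bgt top: taken
rem $t7, $t7, 13 → $t7=3%13=3
rem $t7, $t7, 4 → $t7=3%4=3
sub $t5, $t5, 1 → $t5=9-1=8
cmp $t5, 4  (cmp 8,4)
bgt top: taken
rem $t7, $t7, 13 → $t7=3%13=3
rem $t7, $t7, 4 → $t7=3%4=3
sub $t5, $t5, 1 → $t5=8-1=7
cmp $t5, 4  (cmp 7,4)
bgt top: taken
rem $t7, $t7, 13 → $t7=3%13=3
rem $t7, $t7, 4 → $t7=3%4=3
sub $t5, $t5, 1 → $t5=7-1=6
cmp $t5, 4  (cmp 6,4)
bgt top: taken
rem $t7, $t7, 13 → $t7=3%13=3
rem $t7, $t7, 4 → $t7=3%4=3
sub $t5, $t5, 1 → $t5=6-1=5
cmp $t5, 4  (cmp 5,4)
bgt top: taken
rem $t7, $t7, 13 → $t7=3%13=3
rem $t7, $t7, 4 → $t7=3%4=3
sub $t5, $t5, 1 → $t5=5-1=4
cmp $t5, 4  (cmp 4,4)
bgt top: not taken
add $t7, $t7, $t0 → $t7=3+9=12
halt.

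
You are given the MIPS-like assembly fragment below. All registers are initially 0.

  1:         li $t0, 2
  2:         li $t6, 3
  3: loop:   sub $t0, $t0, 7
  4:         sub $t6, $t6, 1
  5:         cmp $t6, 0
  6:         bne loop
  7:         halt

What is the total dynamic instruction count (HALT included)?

li $t0, 2 → $t0=2
li $t6, 3 → $t6=3
sub $t0, $t0, 7 → $t0=2-7=-5
sub $t6, $t6, 1 → $t6=3-1=2
cmp $t6, 0  (cmp 2,0)
bne loop: taken
sub $t0, $t0, 7 → $t0=(-5)-7=-12
sub $t6, $t6, 1 → $t6=2-1=1
cmp $t6, 0  (cmp 1,0)
bne loop: taken
sub $t0, $t0, 7 → $t0=(-12)-7=-19
sub $t6, $t6, 1 → $t6=1-1=0
cmp $t6, 0  (cmp 0,0)
bne loop: not taken
halt.
Total executed instructions: 15.

15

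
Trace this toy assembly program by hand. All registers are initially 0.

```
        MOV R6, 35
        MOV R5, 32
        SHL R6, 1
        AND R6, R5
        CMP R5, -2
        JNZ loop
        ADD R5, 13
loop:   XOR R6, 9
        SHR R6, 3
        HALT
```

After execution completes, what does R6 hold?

1

after MOV R6, 35: R6=35
after MOV R5, 32: R5=32
after SHL R6, 1: R6=35<<1=70
after AND R6, R5: R6=70&32=0
CMP R5, -2  (cmp 32,-2)
JNZ loop: taken
after XOR R6, 9: R6=0^9=9
after SHR R6, 3: R6=9>>3=1
halt.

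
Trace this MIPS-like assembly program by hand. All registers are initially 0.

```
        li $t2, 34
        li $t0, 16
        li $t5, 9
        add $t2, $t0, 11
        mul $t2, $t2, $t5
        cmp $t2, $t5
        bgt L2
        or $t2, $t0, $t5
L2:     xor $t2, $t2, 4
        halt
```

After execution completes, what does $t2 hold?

247

$t2=34
$t0=16
$t5=9
$t2=16+11=27
$t2=27*9=243
cmp $t2, $t5  (cmp 243,9)
bgt L2: taken
$t2=243^4=247
halt.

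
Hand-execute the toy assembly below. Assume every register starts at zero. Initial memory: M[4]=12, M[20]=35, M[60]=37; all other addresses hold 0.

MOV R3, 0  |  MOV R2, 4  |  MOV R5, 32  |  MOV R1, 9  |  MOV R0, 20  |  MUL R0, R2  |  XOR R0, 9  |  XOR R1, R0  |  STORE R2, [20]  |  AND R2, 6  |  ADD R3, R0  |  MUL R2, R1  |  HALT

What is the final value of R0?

R3=0
R2=4
R5=32
R1=9
R0=20
R0=20*4=80
R0=80^9=89
R1=9^89=80
STORE R2, [20] → M[20]=4
R2=4&6=4
R3=0+89=89
R2=4*80=320
halt.

89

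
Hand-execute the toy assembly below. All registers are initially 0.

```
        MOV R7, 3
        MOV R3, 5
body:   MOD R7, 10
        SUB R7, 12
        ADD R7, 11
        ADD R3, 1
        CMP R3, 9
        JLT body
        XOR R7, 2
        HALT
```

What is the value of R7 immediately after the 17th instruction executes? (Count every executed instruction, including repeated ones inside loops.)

0

R7=3
R3=5
R7=3%10=3
R7=3-12=-9
R7=(-9)+11=2
R3=5+1=6
CMP R3, 9  (cmp 6,9)
JLT body: taken
R7=2%10=2
R7=2-12=-10
R7=(-10)+11=1
R3=6+1=7
CMP R3, 9  (cmp 7,9)
JLT body: taken
R7=1%10=1
R7=1-12=-11
R7=(-11)+11=0
After step 17: R7 = 0.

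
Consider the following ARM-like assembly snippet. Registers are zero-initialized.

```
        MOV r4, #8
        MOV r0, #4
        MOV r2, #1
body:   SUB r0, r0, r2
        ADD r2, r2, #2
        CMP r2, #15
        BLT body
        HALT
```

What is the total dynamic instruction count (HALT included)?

32

after MOV r4, #8: r4=8
after MOV r0, #4: r0=4
after MOV r2, #1: r2=1
after SUB r0, r0, r2: r0=4-1=3
after ADD r2, r2, #2: r2=1+2=3
CMP r2, #15  (cmp 3,15)
BLT body: taken
after SUB r0, r0, r2: r0=3-3=0
after ADD r2, r2, #2: r2=3+2=5
CMP r2, #15  (cmp 5,15)
BLT body: taken
after SUB r0, r0, r2: r0=0-5=-5
after ADD r2, r2, #2: r2=5+2=7
CMP r2, #15  (cmp 7,15)
BLT body: taken
after SUB r0, r0, r2: r0=(-5)-7=-12
after ADD r2, r2, #2: r2=7+2=9
CMP r2, #15  (cmp 9,15)
BLT body: taken
after SUB r0, r0, r2: r0=(-12)-9=-21
after ADD r2, r2, #2: r2=9+2=11
CMP r2, #15  (cmp 11,15)
BLT body: taken
after SUB r0, r0, r2: r0=(-21)-11=-32
after ADD r2, r2, #2: r2=11+2=13
CMP r2, #15  (cmp 13,15)
BLT body: taken
after SUB r0, r0, r2: r0=(-32)-13=-45
after ADD r2, r2, #2: r2=13+2=15
CMP r2, #15  (cmp 15,15)
BLT body: not taken
halt.
Total executed instructions: 32.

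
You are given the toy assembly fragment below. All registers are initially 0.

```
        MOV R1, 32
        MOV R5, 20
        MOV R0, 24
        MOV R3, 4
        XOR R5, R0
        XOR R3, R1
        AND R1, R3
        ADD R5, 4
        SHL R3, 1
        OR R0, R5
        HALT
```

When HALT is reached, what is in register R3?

72

MOV R1, 32 → R1=32
MOV R5, 20 → R5=20
MOV R0, 24 → R0=24
MOV R3, 4 → R3=4
XOR R5, R0 → R5=20^24=12
XOR R3, R1 → R3=4^32=36
AND R1, R3 → R1=32&36=32
ADD R5, 4 → R5=12+4=16
SHL R3, 1 → R3=36<<1=72
OR R0, R5 → R0=24|16=24
halt.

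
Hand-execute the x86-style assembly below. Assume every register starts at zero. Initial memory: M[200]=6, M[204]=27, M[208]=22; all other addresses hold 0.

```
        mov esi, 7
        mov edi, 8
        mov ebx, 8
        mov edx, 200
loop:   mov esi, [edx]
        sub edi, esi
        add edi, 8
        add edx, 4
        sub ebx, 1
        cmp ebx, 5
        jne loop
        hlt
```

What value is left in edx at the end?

mov esi, 7 → esi=7
mov edi, 8 → edi=8
mov ebx, 8 → ebx=8
mov edx, 200 → edx=200
mov esi, [edx] → esi=M[200]=6
sub edi, esi → edi=8-6=2
add edi, 8 → edi=2+8=10
add edx, 4 → edx=200+4=204
sub ebx, 1 → ebx=8-1=7
cmp ebx, 5  (cmp 7,5)
jne loop: taken
mov esi, [edx] → esi=M[204]=27
sub edi, esi → edi=10-27=-17
add edi, 8 → edi=(-17)+8=-9
add edx, 4 → edx=204+4=208
sub ebx, 1 → ebx=7-1=6
cmp ebx, 5  (cmp 6,5)
jne loop: taken
mov esi, [edx] → esi=M[208]=22
sub edi, esi → edi=(-9)-22=-31
add edi, 8 → edi=(-31)+8=-23
add edx, 4 → edx=208+4=212
sub ebx, 1 → ebx=6-1=5
cmp ebx, 5  (cmp 5,5)
jne loop: not taken
halt.

212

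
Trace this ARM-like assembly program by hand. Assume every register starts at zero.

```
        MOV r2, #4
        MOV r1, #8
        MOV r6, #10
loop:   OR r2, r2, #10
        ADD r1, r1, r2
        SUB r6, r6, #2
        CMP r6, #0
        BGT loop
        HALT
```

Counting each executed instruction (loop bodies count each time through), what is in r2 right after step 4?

14

MOV r2, #4 → r2=4
MOV r1, #8 → r1=8
MOV r6, #10 → r6=10
OR r2, r2, #10 → r2=4|10=14
After step 4: r2 = 14.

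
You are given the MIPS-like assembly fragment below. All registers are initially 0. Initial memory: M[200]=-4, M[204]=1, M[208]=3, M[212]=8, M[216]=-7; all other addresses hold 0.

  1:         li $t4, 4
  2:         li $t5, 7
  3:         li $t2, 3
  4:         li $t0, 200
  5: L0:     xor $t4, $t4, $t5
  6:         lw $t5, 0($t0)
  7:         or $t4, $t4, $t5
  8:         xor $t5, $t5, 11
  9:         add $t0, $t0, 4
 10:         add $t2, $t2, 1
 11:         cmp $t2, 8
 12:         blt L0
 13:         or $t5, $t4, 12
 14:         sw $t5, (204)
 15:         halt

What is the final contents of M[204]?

-3

after li $t4, 4: $t4=4
after li $t5, 7: $t5=7
after li $t2, 3: $t2=3
after li $t0, 200: $t0=200
after xor $t4, $t4, $t5: $t4=4^7=3
after lw $t5, 0($t0): $t5=M[200]=-4
after or $t4, $t4, $t5: $t4=3|(-4)=-1
after xor $t5, $t5, 11: $t5=(-4)^11=-9
after add $t0, $t0, 4: $t0=200+4=204
after add $t2, $t2, 1: $t2=3+1=4
cmp $t2, 8  (cmp 4,8)
blt L0: taken
after xor $t4, $t4, $t5: $t4=(-1)^(-9)=8
after lw $t5, 0($t0): $t5=M[204]=1
after or $t4, $t4, $t5: $t4=8|1=9
after xor $t5, $t5, 11: $t5=1^11=10
after add $t0, $t0, 4: $t0=204+4=208
after add $t2, $t2, 1: $t2=4+1=5
cmp $t2, 8  (cmp 5,8)
blt L0: taken
after xor $t4, $t4, $t5: $t4=9^10=3
after lw $t5, 0($t0): $t5=M[208]=3
after or $t4, $t4, $t5: $t4=3|3=3
after xor $t5, $t5, 11: $t5=3^11=8
after add $t0, $t0, 4: $t0=208+4=212
after add $t2, $t2, 1: $t2=5+1=6
cmp $t2, 8  (cmp 6,8)
blt L0: taken
after xor $t4, $t4, $t5: $t4=3^8=11
after lw $t5, 0($t0): $t5=M[212]=8
after or $t4, $t4, $t5: $t4=11|8=11
after xor $t5, $t5, 11: $t5=8^11=3
after add $t0, $t0, 4: $t0=212+4=216
after add $t2, $t2, 1: $t2=6+1=7
cmp $t2, 8  (cmp 7,8)
blt L0: taken
after xor $t4, $t4, $t5: $t4=11^3=8
after lw $t5, 0($t0): $t5=M[216]=-7
after or $t4, $t4, $t5: $t4=8|(-7)=-7
after xor $t5, $t5, 11: $t5=(-7)^11=-14
after add $t0, $t0, 4: $t0=216+4=220
after add $t2, $t2, 1: $t2=7+1=8
cmp $t2, 8  (cmp 8,8)
blt L0: not taken
after or $t5, $t4, 12: $t5=(-7)|12=-3
sw $t5, (204) → M[204]=-3
halt.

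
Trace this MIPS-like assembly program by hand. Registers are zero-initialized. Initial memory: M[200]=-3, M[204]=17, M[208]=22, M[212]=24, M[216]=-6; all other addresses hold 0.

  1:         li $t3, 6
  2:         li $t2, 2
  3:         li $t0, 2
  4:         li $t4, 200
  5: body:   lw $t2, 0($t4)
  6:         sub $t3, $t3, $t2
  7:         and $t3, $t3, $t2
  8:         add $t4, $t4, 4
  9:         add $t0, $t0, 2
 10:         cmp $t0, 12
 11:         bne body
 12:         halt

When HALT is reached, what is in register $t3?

26

after li $t3, 6: $t3=6
after li $t2, 2: $t2=2
after li $t0, 2: $t0=2
after li $t4, 200: $t4=200
after lw $t2, 0($t4): $t2=M[200]=-3
after sub $t3, $t3, $t2: $t3=6-(-3)=9
after and $t3, $t3, $t2: $t3=9&(-3)=9
after add $t4, $t4, 4: $t4=200+4=204
after add $t0, $t0, 2: $t0=2+2=4
cmp $t0, 12  (cmp 4,12)
bne body: taken
after lw $t2, 0($t4): $t2=M[204]=17
after sub $t3, $t3, $t2: $t3=9-17=-8
after and $t3, $t3, $t2: $t3=(-8)&17=16
after add $t4, $t4, 4: $t4=204+4=208
after add $t0, $t0, 2: $t0=4+2=6
cmp $t0, 12  (cmp 6,12)
bne body: taken
after lw $t2, 0($t4): $t2=M[208]=22
after sub $t3, $t3, $t2: $t3=16-22=-6
after and $t3, $t3, $t2: $t3=(-6)&22=18
after add $t4, $t4, 4: $t4=208+4=212
after add $t0, $t0, 2: $t0=6+2=8
cmp $t0, 12  (cmp 8,12)
bne body: taken
after lw $t2, 0($t4): $t2=M[212]=24
after sub $t3, $t3, $t2: $t3=18-24=-6
after and $t3, $t3, $t2: $t3=(-6)&24=24
after add $t4, $t4, 4: $t4=212+4=216
after add $t0, $t0, 2: $t0=8+2=10
cmp $t0, 12  (cmp 10,12)
bne body: taken
after lw $t2, 0($t4): $t2=M[216]=-6
after sub $t3, $t3, $t2: $t3=24-(-6)=30
after and $t3, $t3, $t2: $t3=30&(-6)=26
after add $t4, $t4, 4: $t4=216+4=220
after add $t0, $t0, 2: $t0=10+2=12
cmp $t0, 12  (cmp 12,12)
bne body: not taken
halt.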